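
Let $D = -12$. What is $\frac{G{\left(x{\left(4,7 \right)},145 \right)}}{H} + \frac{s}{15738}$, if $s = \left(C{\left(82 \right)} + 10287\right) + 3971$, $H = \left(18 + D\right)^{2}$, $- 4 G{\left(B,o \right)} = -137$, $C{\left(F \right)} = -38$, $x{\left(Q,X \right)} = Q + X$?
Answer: $\frac{700631}{377712} \approx 1.8549$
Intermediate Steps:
$G{\left(B,o \right)} = \frac{137}{4}$ ($G{\left(B,o \right)} = \left(- \frac{1}{4}\right) \left(-137\right) = \frac{137}{4}$)
$H = 36$ ($H = \left(18 - 12\right)^{2} = 6^{2} = 36$)
$s = 14220$ ($s = \left(-38 + 10287\right) + 3971 = 10249 + 3971 = 14220$)
$\frac{G{\left(x{\left(4,7 \right)},145 \right)}}{H} + \frac{s}{15738} = \frac{137}{4 \cdot 36} + \frac{14220}{15738} = \frac{137}{4} \cdot \frac{1}{36} + 14220 \cdot \frac{1}{15738} = \frac{137}{144} + \frac{2370}{2623} = \frac{700631}{377712}$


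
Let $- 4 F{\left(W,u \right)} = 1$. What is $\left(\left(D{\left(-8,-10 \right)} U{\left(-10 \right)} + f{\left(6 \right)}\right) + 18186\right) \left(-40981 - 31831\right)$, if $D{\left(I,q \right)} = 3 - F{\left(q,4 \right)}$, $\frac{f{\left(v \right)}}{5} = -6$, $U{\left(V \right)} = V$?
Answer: $-1319608282$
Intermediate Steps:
$F{\left(W,u \right)} = - \frac{1}{4}$ ($F{\left(W,u \right)} = \left(- \frac{1}{4}\right) 1 = - \frac{1}{4}$)
$f{\left(v \right)} = -30$ ($f{\left(v \right)} = 5 \left(-6\right) = -30$)
$D{\left(I,q \right)} = \frac{13}{4}$ ($D{\left(I,q \right)} = 3 - - \frac{1}{4} = 3 + \frac{1}{4} = \frac{13}{4}$)
$\left(\left(D{\left(-8,-10 \right)} U{\left(-10 \right)} + f{\left(6 \right)}\right) + 18186\right) \left(-40981 - 31831\right) = \left(\left(\frac{13}{4} \left(-10\right) - 30\right) + 18186\right) \left(-40981 - 31831\right) = \left(\left(- \frac{65}{2} - 30\right) + 18186\right) \left(-72812\right) = \left(- \frac{125}{2} + 18186\right) \left(-72812\right) = \frac{36247}{2} \left(-72812\right) = -1319608282$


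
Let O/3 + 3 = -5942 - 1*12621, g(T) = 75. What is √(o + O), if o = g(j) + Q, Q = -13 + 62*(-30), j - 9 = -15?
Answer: 2*I*√14374 ≈ 239.78*I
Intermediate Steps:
j = -6 (j = 9 - 15 = -6)
Q = -1873 (Q = -13 - 1860 = -1873)
O = -55698 (O = -9 + 3*(-5942 - 1*12621) = -9 + 3*(-5942 - 12621) = -9 + 3*(-18563) = -9 - 55689 = -55698)
o = -1798 (o = 75 - 1873 = -1798)
√(o + O) = √(-1798 - 55698) = √(-57496) = 2*I*√14374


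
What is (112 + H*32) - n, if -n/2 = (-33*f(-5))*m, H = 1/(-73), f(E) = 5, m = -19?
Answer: 465854/73 ≈ 6381.6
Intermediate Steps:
H = -1/73 ≈ -0.013699
n = -6270 (n = -2*(-33*5)*(-19) = -(-330)*(-19) = -2*3135 = -6270)
(112 + H*32) - n = (112 - 1/73*32) - 1*(-6270) = (112 - 32/73) + 6270 = 8144/73 + 6270 = 465854/73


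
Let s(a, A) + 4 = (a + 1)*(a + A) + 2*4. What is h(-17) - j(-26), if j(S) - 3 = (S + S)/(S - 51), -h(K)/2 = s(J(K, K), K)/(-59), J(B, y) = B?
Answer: 67695/4543 ≈ 14.901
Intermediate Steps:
s(a, A) = 4 + (1 + a)*(A + a) (s(a, A) = -4 + ((a + 1)*(a + A) + 2*4) = -4 + ((1 + a)*(A + a) + 8) = -4 + (8 + (1 + a)*(A + a)) = 4 + (1 + a)*(A + a))
h(K) = 8/59 + 4*K/59 + 4*K²/59 (h(K) = -2*(4 + K + K + K² + K*K)/(-59) = -2*(4 + K + K + K² + K²)*(-1)/59 = -2*(4 + 2*K + 2*K²)*(-1)/59 = -2*(-4/59 - 2*K/59 - 2*K²/59) = 8/59 + 4*K/59 + 4*K²/59)
j(S) = 3 + 2*S/(-51 + S) (j(S) = 3 + (S + S)/(S - 51) = 3 + (2*S)/(-51 + S) = 3 + 2*S/(-51 + S))
h(-17) - j(-26) = (8/59 + (4/59)*(-17) + (4/59)*(-17)²) - (-153 + 5*(-26))/(-51 - 26) = (8/59 - 68/59 + (4/59)*289) - (-153 - 130)/(-77) = (8/59 - 68/59 + 1156/59) - (-1)*(-283)/77 = 1096/59 - 1*283/77 = 1096/59 - 283/77 = 67695/4543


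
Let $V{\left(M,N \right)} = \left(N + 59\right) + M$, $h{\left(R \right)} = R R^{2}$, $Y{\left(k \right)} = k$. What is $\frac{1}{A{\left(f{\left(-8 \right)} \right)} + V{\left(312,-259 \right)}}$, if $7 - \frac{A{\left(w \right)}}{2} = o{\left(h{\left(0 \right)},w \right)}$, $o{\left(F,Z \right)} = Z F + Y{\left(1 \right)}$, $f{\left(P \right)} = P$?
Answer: $\frac{1}{124} \approx 0.0080645$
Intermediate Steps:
$h{\left(R \right)} = R^{3}$
$V{\left(M,N \right)} = 59 + M + N$ ($V{\left(M,N \right)} = \left(59 + N\right) + M = 59 + M + N$)
$o{\left(F,Z \right)} = 1 + F Z$ ($o{\left(F,Z \right)} = Z F + 1 = F Z + 1 = 1 + F Z$)
$A{\left(w \right)} = 12$ ($A{\left(w \right)} = 14 - 2 \left(1 + 0^{3} w\right) = 14 - 2 \left(1 + 0 w\right) = 14 - 2 \left(1 + 0\right) = 14 - 2 = 12$)
$\frac{1}{A{\left(f{\left(-8 \right)} \right)} + V{\left(312,-259 \right)}} = \frac{1}{12 + \left(59 + 312 - 259\right)} = \frac{1}{12 + 112} = \frac{1}{124}$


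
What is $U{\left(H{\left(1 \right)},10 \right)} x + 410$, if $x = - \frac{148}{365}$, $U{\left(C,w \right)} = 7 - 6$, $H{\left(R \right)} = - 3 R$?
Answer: $\frac{149502}{365} \approx 409.59$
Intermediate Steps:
$U{\left(C,w \right)} = 1$ ($U{\left(C,w \right)} = 7 - 6 = 1$)
$x = - \frac{148}{365}$ ($x = \left(-148\right) \frac{1}{365} = - \frac{148}{365} \approx -0.40548$)
$U{\left(H{\left(1 \right)},10 \right)} x + 410 = 1 \left(- \frac{148}{365}\right) + 410 = - \frac{148}{365} + 410 = \frac{149502}{365}$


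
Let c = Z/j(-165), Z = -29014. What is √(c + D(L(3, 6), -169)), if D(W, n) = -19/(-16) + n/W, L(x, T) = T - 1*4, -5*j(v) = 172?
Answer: √22487323/172 ≈ 27.570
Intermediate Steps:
j(v) = -172/5 (j(v) = -⅕*172 = -172/5)
L(x, T) = -4 + T (L(x, T) = T - 4 = -4 + T)
D(W, n) = 19/16 + n/W (D(W, n) = -19*(-1/16) + n/W = 19/16 + n/W)
c = 72535/86 (c = -29014/(-172/5) = -29014*(-5/172) = 72535/86 ≈ 843.43)
√(c + D(L(3, 6), -169)) = √(72535/86 + (19/16 - 169/(-4 + 6))) = √(72535/86 + (19/16 - 169/2)) = √(72535/86 - 1333/16) = √(522961/688) = √22487323/172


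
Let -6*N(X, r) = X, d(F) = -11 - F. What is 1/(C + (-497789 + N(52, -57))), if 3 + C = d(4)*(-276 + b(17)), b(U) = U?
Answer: -3/1481747 ≈ -2.0246e-6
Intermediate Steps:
N(X, r) = -X/6
C = 3882 (C = -3 + (-11 - 1*4)*(-276 + 17) = -3 + (-11 - 4)*(-259) = -3 - 15*(-259) = -3 + 3885 = 3882)
1/(C + (-497789 + N(52, -57))) = 1/(3882 + (-497789 - ⅙*52)) = 1/(3882 + (-497789 - 26/3)) = 1/(3882 - 1493393/3) = 1/(-1481747/3) = -3/1481747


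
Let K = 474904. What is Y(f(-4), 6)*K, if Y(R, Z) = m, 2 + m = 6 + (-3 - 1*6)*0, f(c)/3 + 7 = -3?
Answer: 1899616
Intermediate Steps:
f(c) = -30 (f(c) = -21 + 3*(-3) = -21 - 9 = -30)
m = 4 (m = -2 + (6 + (-3 - 1*6)*0) = -2 + (6 + (-3 - 6)*0) = -2 + (6 - 9*0) = -2 + (6 + 0) = -2 + 6 = 4)
Y(R, Z) = 4
Y(f(-4), 6)*K = 4*474904 = 1899616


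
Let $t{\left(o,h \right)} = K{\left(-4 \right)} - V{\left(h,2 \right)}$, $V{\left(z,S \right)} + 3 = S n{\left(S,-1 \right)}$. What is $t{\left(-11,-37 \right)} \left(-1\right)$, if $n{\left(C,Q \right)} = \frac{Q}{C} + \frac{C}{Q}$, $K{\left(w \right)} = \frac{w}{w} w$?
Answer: $-4$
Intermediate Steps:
$K{\left(w \right)} = w$ ($K{\left(w \right)} = 1 w = w$)
$n{\left(C,Q \right)} = \frac{C}{Q} + \frac{Q}{C}$
$V{\left(z,S \right)} = -3 + S \left(- S - \frac{1}{S}\right)$ ($V{\left(z,S \right)} = -3 + S \left(\frac{S}{-1} - \frac{1}{S}\right) = -3 + S \left(S \left(-1\right) - \frac{1}{S}\right) = -3 + S \left(- S - \frac{1}{S}\right)$)
$t{\left(o,h \right)} = 4$ ($t{\left(o,h \right)} = -4 - \left(-4 - 2^{2}\right) = -4 - \left(-4 - 4\right) = -4 - -8 = -4 + 8 = 4$)
$t{\left(-11,-37 \right)} \left(-1\right) = 4 \left(-1\right) = -4$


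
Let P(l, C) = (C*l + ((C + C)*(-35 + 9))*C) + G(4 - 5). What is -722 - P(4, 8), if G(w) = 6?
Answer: 2568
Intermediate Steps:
P(l, C) = 6 - 52*C² + C*l (P(l, C) = (C*l + ((C + C)*(-35 + 9))*C) + 6 = (C*l + ((2*C)*(-26))*C) + 6 = (C*l + (-52*C)*C) + 6 = (C*l - 52*C²) + 6 = (-52*C² + C*l) + 6 = 6 - 52*C² + C*l)
-722 - P(4, 8) = -722 - (6 - 52*8² + 8*4) = -722 - (6 - 52*64 + 32) = -722 - (6 - 3328 + 32) = -722 - 1*(-3290) = -722 + 3290 = 2568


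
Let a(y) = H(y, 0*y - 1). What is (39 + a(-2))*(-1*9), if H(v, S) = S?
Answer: -342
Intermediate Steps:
a(y) = -1 (a(y) = 0*y - 1 = 0 - 1 = -1)
(39 + a(-2))*(-1*9) = (39 - 1)*(-1*9) = 38*(-9) = -342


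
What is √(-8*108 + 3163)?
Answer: 11*√19 ≈ 47.948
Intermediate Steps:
√(-8*108 + 3163) = √(-864 + 3163) = √2299 = 11*√19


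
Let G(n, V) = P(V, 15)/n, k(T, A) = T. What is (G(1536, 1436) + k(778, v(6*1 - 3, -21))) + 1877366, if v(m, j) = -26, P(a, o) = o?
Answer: 961609733/512 ≈ 1.8781e+6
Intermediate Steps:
G(n, V) = 15/n
(G(1536, 1436) + k(778, v(6*1 - 3, -21))) + 1877366 = (15/1536 + 778) + 1877366 = (15*(1/1536) + 778) + 1877366 = (5/512 + 778) + 1877366 = 398341/512 + 1877366 = 961609733/512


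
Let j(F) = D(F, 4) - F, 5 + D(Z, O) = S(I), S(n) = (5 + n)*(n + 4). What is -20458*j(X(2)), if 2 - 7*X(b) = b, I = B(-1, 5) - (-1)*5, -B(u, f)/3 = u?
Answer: -3089158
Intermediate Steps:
B(u, f) = -3*u
I = 8 (I = -3*(-1) - (-1)*5 = 3 - 1*(-5) = 3 + 5 = 8)
S(n) = (4 + n)*(5 + n) (S(n) = (5 + n)*(4 + n) = (4 + n)*(5 + n))
D(Z, O) = 151 (D(Z, O) = -5 + (20 + 8**2 + 9*8) = -5 + (20 + 64 + 72) = -5 + 156 = 151)
X(b) = 2/7 - b/7
j(F) = 151 - F
-20458*j(X(2)) = -20458*(151 - (2/7 - 1/7*2)) = -20458*(151 - (2/7 - 2/7)) = -20458*(151 - 1*0) = -20458*(151 + 0) = -20458*151 = -3089158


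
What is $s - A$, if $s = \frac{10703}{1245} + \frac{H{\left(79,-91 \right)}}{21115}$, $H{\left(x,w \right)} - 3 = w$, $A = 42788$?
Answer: $- \frac{224918509523}{5257635} \approx -42779.0$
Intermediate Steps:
$H{\left(x,w \right)} = 3 + w$
$s = \frac{45176857}{5257635}$ ($s = \frac{10703}{1245} + \frac{3 - 91}{21115} = 10703 \cdot \frac{1}{1245} - \frac{88}{21115} = \frac{10703}{1245} - \frac{88}{21115} = \frac{45176857}{5257635} \approx 8.5926$)
$s - A = \frac{45176857}{5257635} - 42788 = - \frac{224918509523}{5257635}$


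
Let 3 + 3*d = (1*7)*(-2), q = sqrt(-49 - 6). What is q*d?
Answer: -17*I*sqrt(55)/3 ≈ -42.025*I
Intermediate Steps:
q = I*sqrt(55) (q = sqrt(-55) = I*sqrt(55) ≈ 7.4162*I)
d = -17/3 (d = -1 + ((1*7)*(-2))/3 = -1 + (7*(-2))/3 = -1 + (1/3)*(-14) = -1 - 14/3 = -17/3 ≈ -5.6667)
q*d = (I*sqrt(55))*(-17/3) = -17*I*sqrt(55)/3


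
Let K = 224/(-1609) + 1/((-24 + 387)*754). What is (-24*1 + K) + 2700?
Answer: 1178413014529/440386518 ≈ 2675.9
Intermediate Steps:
K = -61307639/440386518 (K = 224*(-1/1609) + (1/754)/363 = -224/1609 + (1/363)*(1/754) = -224/1609 + 1/273702 = -61307639/440386518 ≈ -0.13921)
(-24*1 + K) + 2700 = (-24*1 - 61307639/440386518) + 2700 = (-24 - 61307639/440386518) + 2700 = -10630584071/440386518 + 2700 = 1178413014529/440386518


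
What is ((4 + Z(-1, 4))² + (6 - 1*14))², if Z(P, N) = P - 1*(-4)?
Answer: 1681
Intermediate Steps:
Z(P, N) = 4 + P (Z(P, N) = P + 4 = 4 + P)
((4 + Z(-1, 4))² + (6 - 1*14))² = ((4 + (4 - 1))² + (6 - 1*14))² = ((4 + 3)² + (6 - 14))² = (7² - 8)² = (49 - 8)² = 41² = 1681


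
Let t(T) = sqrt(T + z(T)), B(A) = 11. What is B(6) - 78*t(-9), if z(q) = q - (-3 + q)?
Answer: 11 - 78*I*sqrt(6) ≈ 11.0 - 191.06*I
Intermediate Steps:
z(q) = 3 (z(q) = q + (3 - q) = 3)
t(T) = sqrt(3 + T) (t(T) = sqrt(T + 3) = sqrt(3 + T))
B(6) - 78*t(-9) = 11 - 78*sqrt(3 - 9) = 11 - 78*I*sqrt(6)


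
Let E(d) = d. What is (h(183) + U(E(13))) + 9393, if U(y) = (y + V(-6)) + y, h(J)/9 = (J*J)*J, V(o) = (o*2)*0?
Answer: 55165802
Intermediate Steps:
V(o) = 0 (V(o) = (2*o)*0 = 0)
h(J) = 9*J³ (h(J) = 9*((J*J)*J) = 9*(J²*J) = 9*J³)
U(y) = 2*y (U(y) = (y + 0) + y = y + y = 2*y)
(h(183) + U(E(13))) + 9393 = (9*183³ + 2*13) + 9393 = (9*6128487 + 26) + 9393 = (55156383 + 26) + 9393 = 55156409 + 9393 = 55165802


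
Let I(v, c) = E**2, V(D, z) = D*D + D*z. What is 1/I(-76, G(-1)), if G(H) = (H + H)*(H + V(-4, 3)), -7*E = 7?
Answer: 1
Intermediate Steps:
E = -1 (E = -1/7*7 = -1)
V(D, z) = D**2 + D*z
G(H) = 2*H*(4 + H) (G(H) = (H + H)*(H - 4*(-4 + 3)) = (2*H)*(H - 4*(-1)) = (2*H)*(H + 4) = (2*H)*(4 + H) = 2*H*(4 + H))
I(v, c) = 1 (I(v, c) = (-1)**2 = 1)
1/I(-76, G(-1)) = 1/1 = 1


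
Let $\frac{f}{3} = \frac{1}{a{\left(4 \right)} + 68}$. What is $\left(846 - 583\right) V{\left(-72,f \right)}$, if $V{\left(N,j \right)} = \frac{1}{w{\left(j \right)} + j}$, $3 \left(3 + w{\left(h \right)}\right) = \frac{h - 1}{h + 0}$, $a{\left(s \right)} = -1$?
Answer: $- \frac{158589}{6070} \approx -26.127$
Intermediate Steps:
$f = \frac{3}{67}$ ($f = \frac{3}{-1 + 68} = \frac{3}{67} \approx 0.044776$)
$w{\left(h \right)} = -3 + \frac{-1 + h}{3 h}$ ($w{\left(h \right)} = -3 + \frac{\left(h - 1\right) \frac{1}{h + 0}}{3} = -3 + \frac{\left(-1 + h\right) \frac{1}{h}}{3} = -3 + \frac{\frac{1}{h} \left(-1 + h\right)}{3} = -3 + \frac{-1 + h}{3 h}$)
$V{\left(N,j \right)} = \frac{1}{j + \frac{-1 - 8 j}{3 j}}$ ($V{\left(N,j \right)} = \frac{1}{\frac{-1 - 8 j}{3 j} + j} = \frac{1}{j + \frac{-1 - 8 j}{3 j}}$)
$\left(846 - 583\right) V{\left(-72,f \right)} = \left(846 - 583\right) 3 \cdot \frac{3}{67} \frac{1}{-1 - \frac{24}{67} + 3 \left(\frac{3}{67}\right)^{2}} = \left(846 - 583\right) 3 \cdot \frac{3}{67} \frac{1}{-1 - \frac{24}{67} + 3 \cdot \frac{9}{4489}} = 263 \cdot 3 \cdot \frac{3}{67} \frac{1}{-1 - \frac{24}{67} + \frac{27}{4489}} = 263 \cdot 3 \cdot \frac{3}{67} \frac{1}{- \frac{6070}{4489}} = 263 \cdot 3 \cdot \frac{3}{67} \left(- \frac{4489}{6070}\right) = 263 \left(- \frac{603}{6070}\right) = - \frac{158589}{6070}$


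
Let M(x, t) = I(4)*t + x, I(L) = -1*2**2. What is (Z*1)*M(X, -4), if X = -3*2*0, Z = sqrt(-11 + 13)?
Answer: 16*sqrt(2) ≈ 22.627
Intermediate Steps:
I(L) = -4 (I(L) = -1*4 = -4)
Z = sqrt(2) ≈ 1.4142
X = 0 (X = -6*0 = 0)
M(x, t) = x - 4*t (M(x, t) = -4*t + x = x - 4*t)
(Z*1)*M(X, -4) = (sqrt(2)*1)*(0 - 4*(-4)) = sqrt(2)*(0 + 16) = sqrt(2)*16 = 16*sqrt(2)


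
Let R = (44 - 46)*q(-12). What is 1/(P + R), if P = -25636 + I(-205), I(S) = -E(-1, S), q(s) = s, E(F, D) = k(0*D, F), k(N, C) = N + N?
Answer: -1/25612 ≈ -3.9044e-5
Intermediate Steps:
k(N, C) = 2*N
E(F, D) = 0 (E(F, D) = 2*(0*D) = 2*0 = 0)
I(S) = 0 (I(S) = -1*0 = 0)
P = -25636 (P = -25636 + 0 = -25636)
R = 24 (R = (44 - 46)*(-12) = -2*(-12) = 24)
1/(P + R) = 1/(-25636 + 24) = 1/(-25612) = -1/25612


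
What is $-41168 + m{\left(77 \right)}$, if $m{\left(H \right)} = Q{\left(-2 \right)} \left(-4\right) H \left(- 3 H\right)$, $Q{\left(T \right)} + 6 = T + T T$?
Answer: $-325760$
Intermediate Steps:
$Q{\left(T \right)} = -6 + T + T^{2}$ ($Q{\left(T \right)} = -6 + \left(T + T T\right) = -6 + \left(T + T^{2}\right) = -6 + T + T^{2}$)
$m{\left(H \right)} = - 48 H^{2}$ ($m{\left(H \right)} = \left(-6 - 2 + \left(-2\right)^{2}\right) \left(-4\right) H \left(- 3 H\right) = \left(-6 - 2 + 4\right) \left(-4\right) \left(- 3 H^{2}\right) = \left(-4\right) \left(-4\right) \left(- 3 H^{2}\right) = 16 \left(- 3 H^{2}\right) = - 48 H^{2}$)
$-41168 + m{\left(77 \right)} = -41168 - 48 \cdot 77^{2} = -41168 - 284592 = -325760$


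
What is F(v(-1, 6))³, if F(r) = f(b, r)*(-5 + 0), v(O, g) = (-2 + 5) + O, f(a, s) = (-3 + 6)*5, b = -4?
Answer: -421875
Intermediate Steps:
f(a, s) = 15 (f(a, s) = 3*5 = 15)
v(O, g) = 3 + O
F(r) = -75 (F(r) = 15*(-5 + 0) = 15*(-5) = -75)
F(v(-1, 6))³ = (-75)³ = -421875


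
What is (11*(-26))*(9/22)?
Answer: -117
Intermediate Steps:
(11*(-26))*(9/22) = -2574/22 = -286*9/22 = -117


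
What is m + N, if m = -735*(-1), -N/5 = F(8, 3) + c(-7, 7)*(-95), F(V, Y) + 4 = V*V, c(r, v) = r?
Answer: -2890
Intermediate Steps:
F(V, Y) = -4 + V**2 (F(V, Y) = -4 + V*V = -4 + V**2)
N = -3625 (N = -5*((-4 + 8**2) - 7*(-95)) = -5*((-4 + 64) + 665) = -5*(60 + 665) = -5*725 = -3625)
m = 735
m + N = 735 - 3625 = -2890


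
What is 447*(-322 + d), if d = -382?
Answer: -314688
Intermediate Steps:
447*(-322 + d) = 447*(-322 - 382) = 447*(-704) = -314688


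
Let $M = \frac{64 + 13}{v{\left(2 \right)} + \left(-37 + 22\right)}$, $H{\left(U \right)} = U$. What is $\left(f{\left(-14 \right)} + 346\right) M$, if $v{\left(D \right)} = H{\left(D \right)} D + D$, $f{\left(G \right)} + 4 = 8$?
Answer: $- \frac{26950}{9} \approx -2994.4$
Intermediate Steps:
$f{\left(G \right)} = 4$ ($f{\left(G \right)} = -4 + 8 = 4$)
$v{\left(D \right)} = D + D^{2}$ ($v{\left(D \right)} = D D + D = D^{2} + D = D + D^{2}$)
$M = - \frac{77}{9}$ ($M = \frac{64 + 13}{2 \left(1 + 2\right) + \left(-37 + 22\right)} = \frac{77}{2 \cdot 3 - 15} = \frac{77}{6 - 15} = \frac{77}{-9} = 77 \left(- \frac{1}{9}\right) = - \frac{77}{9} \approx -8.5556$)
$\left(f{\left(-14 \right)} + 346\right) M = \left(4 + 346\right) \left(- \frac{77}{9}\right) = 350 \left(- \frac{77}{9}\right) = - \frac{26950}{9}$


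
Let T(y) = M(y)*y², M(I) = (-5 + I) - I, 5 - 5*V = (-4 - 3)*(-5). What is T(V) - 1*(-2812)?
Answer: 2632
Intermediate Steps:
V = -6 (V = 1 - (-4 - 3)*(-5)/5 = 1 - (-7)*(-5)/5 = 1 - ⅕*35 = 1 - 7 = -6)
M(I) = -5
T(y) = -5*y²
T(V) - 1*(-2812) = -5*(-6)² - 1*(-2812) = -5*36 + 2812 = -180 + 2812 = 2632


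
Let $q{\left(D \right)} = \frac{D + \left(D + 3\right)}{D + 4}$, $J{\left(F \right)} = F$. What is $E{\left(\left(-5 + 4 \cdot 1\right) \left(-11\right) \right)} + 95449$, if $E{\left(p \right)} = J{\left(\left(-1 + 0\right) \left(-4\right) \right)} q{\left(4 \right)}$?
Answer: $\frac{190909}{2} \approx 95455.0$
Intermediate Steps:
$q{\left(D \right)} = \frac{3 + 2 D}{4 + D}$ ($q{\left(D \right)} = \frac{D + \left(3 + D\right)}{4 + D} = \frac{3 + 2 D}{4 + D}$)
$E{\left(p \right)} = \frac{11}{2}$ ($E{\left(p \right)} = \left(-1 + 0\right) \left(-4\right) \frac{3 + 2 \cdot 4}{4 + 4} = \left(-1\right) \left(-4\right) \frac{3 + 8}{8} = 4 \cdot \frac{1}{8} \cdot 11 = 4 \cdot \frac{11}{8} = \frac{11}{2}$)
$E{\left(\left(-5 + 4 \cdot 1\right) \left(-11\right) \right)} + 95449 = \frac{11}{2} + 95449 = \frac{190909}{2}$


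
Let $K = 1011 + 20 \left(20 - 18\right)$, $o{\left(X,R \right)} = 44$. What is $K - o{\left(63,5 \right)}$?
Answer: $1007$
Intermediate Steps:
$K = 1051$ ($K = 1011 + 20 \cdot 2 = 1011 + 40 = 1051$)
$K - o{\left(63,5 \right)} = 1051 - 44 = 1007$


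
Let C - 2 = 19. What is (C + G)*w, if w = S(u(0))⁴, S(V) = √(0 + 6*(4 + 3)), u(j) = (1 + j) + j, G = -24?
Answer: -5292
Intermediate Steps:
C = 21 (C = 2 + 19 = 21)
u(j) = 1 + 2*j
S(V) = √42 (S(V) = √(0 + 6*7) = √(0 + 42) = √42)
w = 1764 (w = (√42)⁴ = 1764)
(C + G)*w = (21 - 24)*1764 = -3*1764 = -5292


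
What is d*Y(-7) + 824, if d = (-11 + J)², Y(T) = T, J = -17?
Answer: -4664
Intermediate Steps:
d = 784 (d = (-11 - 17)² = (-28)² = 784)
d*Y(-7) + 824 = 784*(-7) + 824 = -5488 + 824 = -4664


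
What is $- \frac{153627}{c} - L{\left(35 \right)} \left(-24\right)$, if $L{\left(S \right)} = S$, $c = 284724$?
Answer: $\frac{79671511}{94908} \approx 839.46$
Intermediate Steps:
$- \frac{153627}{c} - L{\left(35 \right)} \left(-24\right) = - \frac{153627}{284724} - 35 \left(-24\right) = \left(-153627\right) \frac{1}{284724} - -840 = - \frac{51209}{94908} + 840 = \frac{79671511}{94908}$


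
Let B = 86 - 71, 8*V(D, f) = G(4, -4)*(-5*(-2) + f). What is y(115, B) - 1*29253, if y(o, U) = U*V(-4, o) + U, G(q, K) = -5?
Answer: -243279/8 ≈ -30410.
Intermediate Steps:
V(D, f) = -25/4 - 5*f/8 (V(D, f) = (-5*(-5*(-2) + f))/8 = (-5*(10 + f))/8 = (-50 - 5*f)/8 = -25/4 - 5*f/8)
B = 15
y(o, U) = U + U*(-25/4 - 5*o/8) (y(o, U) = U*(-25/4 - 5*o/8) + U = U + U*(-25/4 - 5*o/8))
y(115, B) - 1*29253 = (1/8)*15*(-42 - 5*115) - 1*29253 = (1/8)*15*(-42 - 575) - 29253 = (1/8)*15*(-617) - 29253 = -9255/8 - 29253 = -243279/8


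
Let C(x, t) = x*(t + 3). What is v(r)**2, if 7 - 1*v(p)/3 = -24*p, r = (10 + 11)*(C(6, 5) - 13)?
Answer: 2802749481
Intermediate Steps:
C(x, t) = x*(3 + t)
r = 735 (r = (10 + 11)*(6*(3 + 5) - 13) = 21*(6*8 - 13) = 21*(48 - 13) = 21*35 = 735)
v(p) = 21 + 72*p (v(p) = 21 - (-72)*p = 21 + 72*p)
v(r)**2 = (21 + 72*735)**2 = (21 + 52920)**2 = 52941**2 = 2802749481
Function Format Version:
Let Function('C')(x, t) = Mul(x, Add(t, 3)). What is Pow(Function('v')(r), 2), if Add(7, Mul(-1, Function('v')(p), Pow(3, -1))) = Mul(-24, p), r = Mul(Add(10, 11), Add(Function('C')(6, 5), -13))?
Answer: 2802749481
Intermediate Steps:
Function('C')(x, t) = Mul(x, Add(3, t))
r = 735 (r = Mul(Add(10, 11), Add(Mul(6, Add(3, 5)), -13)) = Mul(21, Add(Mul(6, 8), -13)) = Mul(21, Add(48, -13)) = Mul(21, 35) = 735)
Function('v')(p) = Add(21, Mul(72, p)) (Function('v')(p) = Add(21, Mul(-3, Mul(-24, p))) = Add(21, Mul(72, p)))
Pow(Function('v')(r), 2) = Pow(Add(21, Mul(72, 735)), 2) = Pow(Add(21, 52920), 2) = Pow(52941, 2) = 2802749481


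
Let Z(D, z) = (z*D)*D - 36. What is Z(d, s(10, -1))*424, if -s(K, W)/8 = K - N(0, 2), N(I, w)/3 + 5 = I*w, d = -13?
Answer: -14346464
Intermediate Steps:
N(I, w) = -15 + 3*I*w (N(I, w) = -15 + 3*(I*w) = -15 + 3*I*w)
s(K, W) = -120 - 8*K (s(K, W) = -8*(K - (-15 + 3*0*2)) = -8*(K - (-15 + 0)) = -8*(K - 1*(-15)) = -8*(K + 15) = -8*(15 + K) = -120 - 8*K)
Z(D, z) = -36 + z*D² (Z(D, z) = (D*z)*D - 36 = z*D² - 36 = -36 + z*D²)
Z(d, s(10, -1))*424 = (-36 + (-120 - 8*10)*(-13)²)*424 = (-36 + (-120 - 80)*169)*424 = (-36 - 200*169)*424 = (-36 - 33800)*424 = -33836*424 = -14346464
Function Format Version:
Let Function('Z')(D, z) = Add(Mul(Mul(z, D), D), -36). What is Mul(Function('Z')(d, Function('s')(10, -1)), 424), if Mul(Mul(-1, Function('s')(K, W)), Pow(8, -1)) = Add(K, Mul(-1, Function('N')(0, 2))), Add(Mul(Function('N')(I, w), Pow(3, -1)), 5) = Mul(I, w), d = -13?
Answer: -14346464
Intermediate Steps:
Function('N')(I, w) = Add(-15, Mul(3, I, w)) (Function('N')(I, w) = Add(-15, Mul(3, Mul(I, w))) = Add(-15, Mul(3, I, w)))
Function('s')(K, W) = Add(-120, Mul(-8, K)) (Function('s')(K, W) = Mul(-8, Add(K, Mul(-1, Add(-15, Mul(3, 0, 2))))) = Mul(-8, Add(K, Mul(-1, Add(-15, 0)))) = Mul(-8, Add(K, Mul(-1, -15))) = Mul(-8, Add(K, 15)) = Mul(-8, Add(15, K)) = Add(-120, Mul(-8, K)))
Function('Z')(D, z) = Add(-36, Mul(z, Pow(D, 2))) (Function('Z')(D, z) = Add(Mul(Mul(D, z), D), -36) = Add(Mul(z, Pow(D, 2)), -36) = Add(-36, Mul(z, Pow(D, 2))))
Mul(Function('Z')(d, Function('s')(10, -1)), 424) = Mul(Add(-36, Mul(Add(-120, Mul(-8, 10)), Pow(-13, 2))), 424) = Mul(Add(-36, Mul(Add(-120, -80), 169)), 424) = Mul(Add(-36, Mul(-200, 169)), 424) = Mul(Add(-36, -33800), 424) = Mul(-33836, 424) = -14346464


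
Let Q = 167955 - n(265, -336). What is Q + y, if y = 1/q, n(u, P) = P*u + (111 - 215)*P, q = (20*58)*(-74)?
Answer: 19060857839/85840 ≈ 2.2205e+5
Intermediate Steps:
q = -85840 (q = 1160*(-74) = -85840)
n(u, P) = -104*P + P*u (n(u, P) = P*u - 104*P = -104*P + P*u)
Q = 222051 (Q = 167955 - (-336)*(-104 + 265) = 167955 - (-336)*161 = 167955 - 1*(-54096) = 167955 + 54096 = 222051)
y = -1/85840 (y = 1/(-85840) = -1/85840 ≈ -1.1650e-5)
Q + y = 222051 - 1/85840 = 19060857839/85840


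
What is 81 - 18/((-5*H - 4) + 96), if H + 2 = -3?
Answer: 1051/13 ≈ 80.846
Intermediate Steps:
H = -5 (H = -2 - 3 = -5)
81 - 18/((-5*H - 4) + 96) = 81 - 18/((-5*(-5) - 4) + 96) = 81 - 18/((25 - 4) + 96) = 81 - 18/(21 + 96) = 81 - 18/117 = 81 + (1/117)*(-18) = 81 - 2/13 = 1051/13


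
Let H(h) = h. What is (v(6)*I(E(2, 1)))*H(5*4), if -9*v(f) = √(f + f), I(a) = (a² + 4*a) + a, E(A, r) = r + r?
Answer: -560*√3/9 ≈ -107.77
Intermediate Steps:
E(A, r) = 2*r
I(a) = a² + 5*a
v(f) = -√2*√f/9 (v(f) = -√(f + f)/9 = -√2*√f/9)
(v(6)*I(E(2, 1)))*H(5*4) = ((-√2*√6/9)*((2*1)*(5 + 2*1)))*(5*4) = ((-2*√3/9)*(2*(5 + 2)))*20 = ((-2*√3/9)*(2*7))*20 = (-2*√3/9*14)*20 = -28*√3/9*20 = -560*√3/9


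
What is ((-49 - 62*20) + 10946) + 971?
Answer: 10628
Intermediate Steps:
((-49 - 62*20) + 10946) + 971 = ((-49 - 1240) + 10946) + 971 = (-1289 + 10946) + 971 = 9657 + 971 = 10628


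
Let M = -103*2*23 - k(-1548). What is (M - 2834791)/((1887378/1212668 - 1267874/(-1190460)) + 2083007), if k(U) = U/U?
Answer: -128101202965124325/93971903199116021 ≈ -1.3632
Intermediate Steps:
k(U) = 1
M = -4739 (M = -103*2*23 - 1*1 = -206*23 - 1 = -4738 - 1 = -4739)
(M - 2834791)/((1887378/1212668 - 1267874/(-1190460)) + 2083007) = (-4739 - 2834791)/((1887378/1212668 - 1267874/(-1190460)) + 2083007) = -2839530/((1887378*(1/1212668) - 1267874*(-1/1190460)) + 2083007) = -2839530/((943689/606334 + 633937/595230) + 2083007) = -2839530/(236522390107/90227046705 + 2083007) = -2839530/187943806398232042/90227046705 = -2839530*90227046705/187943806398232042 = -128101202965124325/93971903199116021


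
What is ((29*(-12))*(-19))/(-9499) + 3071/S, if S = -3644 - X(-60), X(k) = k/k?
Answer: -53272169/34623855 ≈ -1.5386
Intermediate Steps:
X(k) = 1
S = -3645 (S = -3644 - 1*1 = -3644 - 1 = -3645)
((29*(-12))*(-19))/(-9499) + 3071/S = ((29*(-12))*(-19))/(-9499) + 3071/(-3645) = -348*(-19)*(-1/9499) + 3071*(-1/3645) = 6612*(-1/9499) - 3071/3645 = -6612/9499 - 3071/3645 = -53272169/34623855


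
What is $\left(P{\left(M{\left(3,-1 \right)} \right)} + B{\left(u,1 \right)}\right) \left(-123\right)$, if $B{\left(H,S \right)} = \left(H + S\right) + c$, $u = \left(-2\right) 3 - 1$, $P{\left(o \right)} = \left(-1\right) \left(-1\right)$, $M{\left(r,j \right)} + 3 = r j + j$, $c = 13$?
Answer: $-984$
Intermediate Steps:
$M{\left(r,j \right)} = -3 + j + j r$ ($M{\left(r,j \right)} = -3 + \left(r j + j\right) = -3 + \left(j r + j\right) = -3 + \left(j + j r\right) = -3 + j + j r$)
$P{\left(o \right)} = 1$
$u = -7$ ($u = -6 - 1 = -7$)
$B{\left(H,S \right)} = 13 + H + S$ ($B{\left(H,S \right)} = \left(H + S\right) + 13 = 13 + H + S$)
$\left(P{\left(M{\left(3,-1 \right)} \right)} + B{\left(u,1 \right)}\right) \left(-123\right) = \left(1 + \left(13 - 7 + 1\right)\right) \left(-123\right) = \left(1 + 7\right) \left(-123\right) = 8 \left(-123\right) = -984$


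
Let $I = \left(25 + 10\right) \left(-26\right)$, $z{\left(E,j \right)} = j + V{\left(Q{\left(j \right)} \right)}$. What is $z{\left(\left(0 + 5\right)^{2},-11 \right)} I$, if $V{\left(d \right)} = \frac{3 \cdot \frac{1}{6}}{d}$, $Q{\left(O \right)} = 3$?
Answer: $\frac{29575}{3} \approx 9858.3$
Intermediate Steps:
$V{\left(d \right)} = \frac{1}{2 d}$ ($V{\left(d \right)} = \frac{3 \cdot \frac{1}{6}}{d} = \frac{1}{2 d}$)
$z{\left(E,j \right)} = \frac{1}{6} + j$ ($z{\left(E,j \right)} = j + \frac{1}{2 \cdot 3} = j + \frac{1}{2} \cdot \frac{1}{3} = j + \frac{1}{6} = \frac{1}{6} + j$)
$I = -910$ ($I = 35 \left(-26\right) = -910$)
$z{\left(\left(0 + 5\right)^{2},-11 \right)} I = \left(\frac{1}{6} - 11\right) \left(-910\right) = \left(- \frac{65}{6}\right) \left(-910\right) = \frac{29575}{3}$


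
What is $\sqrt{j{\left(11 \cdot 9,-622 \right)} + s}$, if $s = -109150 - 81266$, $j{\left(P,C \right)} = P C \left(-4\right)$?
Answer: $2 \sqrt{13974} \approx 236.42$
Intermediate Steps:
$j{\left(P,C \right)} = - 4 C P$ ($j{\left(P,C \right)} = C P \left(-4\right) = - 4 C P$)
$s = -190416$
$\sqrt{j{\left(11 \cdot 9,-622 \right)} + s} = \sqrt{\left(-4\right) \left(-622\right) 11 \cdot 9 - 190416} = \sqrt{\left(-4\right) \left(-622\right) 99 - 190416} = \sqrt{246312 - 190416} = \sqrt{55896} = 2 \sqrt{13974}$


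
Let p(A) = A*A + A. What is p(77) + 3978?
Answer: 9984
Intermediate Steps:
p(A) = A + A² (p(A) = A² + A = A + A²)
p(77) + 3978 = 77*(1 + 77) + 3978 = 77*78 + 3978 = 6006 + 3978 = 9984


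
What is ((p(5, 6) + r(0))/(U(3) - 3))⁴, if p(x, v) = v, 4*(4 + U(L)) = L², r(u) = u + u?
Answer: 331776/130321 ≈ 2.5458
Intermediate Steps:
r(u) = 2*u
U(L) = -4 + L²/4
((p(5, 6) + r(0))/(U(3) - 3))⁴ = ((6 + 2*0)/((-4 + (¼)*3²) - 3))⁴ = ((6 + 0)/((-4 + (¼)*9) - 3))⁴ = (6/((-4 + 9/4) - 3))⁴ = (6/(-7/4 - 3))⁴ = (6/(-19/4))⁴ = (6*(-4/19))⁴ = (-24/19)⁴ = 331776/130321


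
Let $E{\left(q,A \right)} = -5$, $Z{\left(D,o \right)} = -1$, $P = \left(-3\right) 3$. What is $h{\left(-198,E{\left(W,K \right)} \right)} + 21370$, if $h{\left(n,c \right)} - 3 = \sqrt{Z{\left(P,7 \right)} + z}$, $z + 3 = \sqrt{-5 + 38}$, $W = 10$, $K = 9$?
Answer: $21373 + \sqrt{-4 + \sqrt{33}} \approx 21374.0$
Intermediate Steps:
$P = -9$
$z = -3 + \sqrt{33}$ ($z = -3 + \sqrt{-5 + 38} = -3 + \sqrt{33} \approx 2.7446$)
$h{\left(n,c \right)} = 3 + \sqrt{-4 + \sqrt{33}}$ ($h{\left(n,c \right)} = 3 + \sqrt{-1 - \left(3 - \sqrt{33}\right)} = 3 + \sqrt{-4 + \sqrt{33}}$)
$h{\left(-198,E{\left(W,K \right)} \right)} + 21370 = \left(3 + \sqrt{-4 + \sqrt{33}}\right) + 21370 = 21373 + \sqrt{-4 + \sqrt{33}}$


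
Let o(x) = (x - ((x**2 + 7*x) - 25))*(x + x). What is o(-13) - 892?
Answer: 824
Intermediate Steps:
o(x) = 2*x*(25 - x**2 - 6*x) (o(x) = (x - (-25 + x**2 + 7*x))*(2*x) = (x + (25 - x**2 - 7*x))*(2*x) = (25 - x**2 - 6*x)*(2*x) = 2*x*(25 - x**2 - 6*x))
o(-13) - 892 = 2*(-13)*(25 - 1*(-13)**2 - 6*(-13)) - 892 = 2*(-13)*(25 - 1*169 + 78) - 892 = 2*(-13)*(25 - 169 + 78) - 892 = 2*(-13)*(-66) - 892 = 1716 - 892 = 824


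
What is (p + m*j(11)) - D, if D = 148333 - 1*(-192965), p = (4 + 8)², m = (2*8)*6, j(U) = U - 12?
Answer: -341250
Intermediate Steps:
j(U) = -12 + U
m = 96 (m = 16*6 = 96)
p = 144 (p = 12² = 144)
D = 341298 (D = 148333 + 192965 = 341298)
(p + m*j(11)) - D = (144 + 96*(-12 + 11)) - 1*341298 = (144 + 96*(-1)) - 341298 = (144 - 96) - 341298 = 48 - 341298 = -341250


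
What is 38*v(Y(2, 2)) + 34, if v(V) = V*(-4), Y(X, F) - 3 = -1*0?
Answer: -422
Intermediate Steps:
Y(X, F) = 3 (Y(X, F) = 3 - 1*0 = 3 + 0 = 3)
v(V) = -4*V
38*v(Y(2, 2)) + 34 = 38*(-4*3) + 34 = 38*(-12) + 34 = -456 + 34 = -422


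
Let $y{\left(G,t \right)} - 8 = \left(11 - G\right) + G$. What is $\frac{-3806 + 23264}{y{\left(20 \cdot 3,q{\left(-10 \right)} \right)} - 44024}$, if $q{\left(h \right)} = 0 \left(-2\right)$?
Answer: $- \frac{19458}{44005} \approx -0.44218$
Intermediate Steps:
$q{\left(h \right)} = 0$
$y{\left(G,t \right)} = 19$ ($y{\left(G,t \right)} = 8 + \left(\left(11 - G\right) + G\right) = 8 + 11 = 19$)
$\frac{-3806 + 23264}{y{\left(20 \cdot 3,q{\left(-10 \right)} \right)} - 44024} = \frac{-3806 + 23264}{19 - 44024} = \frac{19458}{-44005} = 19458 \left(- \frac{1}{44005}\right) = - \frac{19458}{44005}$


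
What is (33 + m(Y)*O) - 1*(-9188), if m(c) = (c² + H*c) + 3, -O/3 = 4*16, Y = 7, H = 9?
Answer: -12859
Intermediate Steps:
O = -192 (O = -12*16 = -3*64 = -192)
m(c) = 3 + c² + 9*c (m(c) = (c² + 9*c) + 3 = 3 + c² + 9*c)
(33 + m(Y)*O) - 1*(-9188) = (33 + (3 + 7² + 9*7)*(-192)) - 1*(-9188) = (33 + (3 + 49 + 63)*(-192)) + 9188 = (33 + 115*(-192)) + 9188 = (33 - 22080) + 9188 = -22047 + 9188 = -12859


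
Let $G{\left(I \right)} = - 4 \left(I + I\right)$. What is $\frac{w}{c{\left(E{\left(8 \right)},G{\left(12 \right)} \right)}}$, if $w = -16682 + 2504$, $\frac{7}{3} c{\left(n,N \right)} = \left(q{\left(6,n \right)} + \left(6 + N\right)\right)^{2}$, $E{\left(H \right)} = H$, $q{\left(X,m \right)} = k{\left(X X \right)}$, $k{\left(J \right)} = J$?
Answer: $- \frac{16541}{1458} \approx -11.345$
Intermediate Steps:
$G{\left(I \right)} = - 8 I$ ($G{\left(I \right)} = - 4 \cdot 2 I = - 8 I$)
$q{\left(X,m \right)} = X^{2}$ ($q{\left(X,m \right)} = X X = X^{2}$)
$c{\left(n,N \right)} = \frac{3 \left(42 + N\right)^{2}}{7}$ ($c{\left(n,N \right)} = \frac{3 \left(6^{2} + \left(6 + N\right)\right)^{2}}{7} = \frac{3 \left(36 + \left(6 + N\right)\right)^{2}}{7} = \frac{3 \left(42 + N\right)^{2}}{7}$)
$w = -14178$
$\frac{w}{c{\left(E{\left(8 \right)},G{\left(12 \right)} \right)}} = - \frac{14178}{\frac{3}{7} \left(42 - 96\right)^{2}} = - \frac{14178}{\frac{3}{7} \left(-54\right)^{2}} = - \frac{14178}{\frac{3}{7} \cdot 2916} = - \frac{14178}{\frac{8748}{7}} = \left(-14178\right) \frac{7}{8748} = - \frac{16541}{1458}$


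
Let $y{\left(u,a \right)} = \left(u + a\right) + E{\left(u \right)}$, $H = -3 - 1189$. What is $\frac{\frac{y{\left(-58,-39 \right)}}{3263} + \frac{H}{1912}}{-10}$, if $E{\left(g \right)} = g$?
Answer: $\frac{261616}{3899285} \approx 0.067093$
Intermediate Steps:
$H = -1192$ ($H = -3 - 1189 = -1192$)
$y{\left(u,a \right)} = a + 2 u$ ($y{\left(u,a \right)} = \left(u + a\right) + u = \left(a + u\right) + u = a + 2 u$)
$\frac{\frac{y{\left(-58,-39 \right)}}{3263} + \frac{H}{1912}}{-10} = \frac{\frac{-39 + 2 \left(-58\right)}{3263} - \frac{1192}{1912}}{-10} = \left(\left(-39 - 116\right) \frac{1}{3263} - \frac{149}{239}\right) \left(- \frac{1}{10}\right) = \left(\left(-155\right) \frac{1}{3263} - \frac{149}{239}\right) \left(- \frac{1}{10}\right) = \left(- \frac{155}{3263} - \frac{149}{239}\right) \left(- \frac{1}{10}\right) = \left(- \frac{523232}{779857}\right) \left(- \frac{1}{10}\right) = \frac{261616}{3899285}$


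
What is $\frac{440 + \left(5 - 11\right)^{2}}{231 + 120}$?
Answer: $\frac{476}{351} \approx 1.3561$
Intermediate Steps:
$\frac{440 + \left(5 - 11\right)^{2}}{231 + 120} = \frac{440 + \left(-6\right)^{2}}{351} = \left(440 + 36\right) \frac{1}{351} = 476 \cdot \frac{1}{351} = \frac{476}{351}$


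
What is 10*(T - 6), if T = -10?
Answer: -160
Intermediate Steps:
10*(T - 6) = 10*(-10 - 6) = 10*(-16) = -160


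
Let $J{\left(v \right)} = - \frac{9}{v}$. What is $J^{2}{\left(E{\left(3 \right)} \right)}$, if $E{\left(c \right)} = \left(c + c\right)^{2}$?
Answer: $\frac{1}{16} \approx 0.0625$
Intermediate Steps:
$E{\left(c \right)} = 4 c^{2}$ ($E{\left(c \right)} = \left(2 c\right)^{2} = 4 c^{2}$)
$J^{2}{\left(E{\left(3 \right)} \right)} = \left(- \frac{9}{4 \cdot 3^{2}}\right)^{2} = \left(- \frac{9}{4 \cdot 9}\right)^{2} = \left(- \frac{9}{36}\right)^{2} = \left(\left(-9\right) \frac{1}{36}\right)^{2} = \left(- \frac{1}{4}\right)^{2} = \frac{1}{16}$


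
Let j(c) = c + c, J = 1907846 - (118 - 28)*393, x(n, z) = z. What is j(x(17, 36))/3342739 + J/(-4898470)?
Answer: -3129422930962/8187153354665 ≈ -0.38224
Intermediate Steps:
J = 1872476 (J = 1907846 - 90*393 = 1907846 - 1*35370 = 1907846 - 35370 = 1872476)
j(c) = 2*c
j(x(17, 36))/3342739 + J/(-4898470) = (2*36)/3342739 + 1872476/(-4898470) = 72*(1/3342739) + 1872476*(-1/4898470) = 72/3342739 - 936238/2449235 = -3129422930962/8187153354665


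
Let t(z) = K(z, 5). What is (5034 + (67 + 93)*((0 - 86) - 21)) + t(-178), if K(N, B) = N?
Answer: -12264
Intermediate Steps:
t(z) = z
(5034 + (67 + 93)*((0 - 86) - 21)) + t(-178) = (5034 + (67 + 93)*((0 - 86) - 21)) - 178 = (5034 + 160*(-86 - 21)) - 178 = (5034 + 160*(-107)) - 178 = (5034 - 17120) - 178 = -12086 - 178 = -12264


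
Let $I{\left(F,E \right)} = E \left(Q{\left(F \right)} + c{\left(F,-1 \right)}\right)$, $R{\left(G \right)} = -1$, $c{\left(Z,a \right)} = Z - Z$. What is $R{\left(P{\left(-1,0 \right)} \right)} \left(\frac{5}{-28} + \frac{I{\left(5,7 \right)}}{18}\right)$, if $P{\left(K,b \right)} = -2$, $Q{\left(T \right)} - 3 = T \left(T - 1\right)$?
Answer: $- \frac{2209}{252} \approx -8.7659$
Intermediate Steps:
$c{\left(Z,a \right)} = 0$
$Q{\left(T \right)} = 3 + T \left(-1 + T\right)$ ($Q{\left(T \right)} = 3 + T \left(T - 1\right) = 3 + T \left(-1 + T\right)$)
$I{\left(F,E \right)} = E \left(3 + F^{2} - F\right)$ ($I{\left(F,E \right)} = E \left(\left(3 + F^{2} - F\right) + 0\right) = E \left(3 + F^{2} - F\right)$)
$R{\left(P{\left(-1,0 \right)} \right)} \left(\frac{5}{-28} + \frac{I{\left(5,7 \right)}}{18}\right) = - (\frac{5}{-28} + \frac{7 \left(3 + 5^{2} - 5\right)}{18}) = - (5 \left(- \frac{1}{28}\right) + 7 \left(3 + 25 - 5\right) \frac{1}{18}) = - (- \frac{5}{28} + 7 \cdot 23 \cdot \frac{1}{18}) = - (- \frac{5}{28} + 161 \cdot \frac{1}{18}) = - (- \frac{5}{28} + \frac{161}{18}) = \left(-1\right) \frac{2209}{252} = - \frac{2209}{252}$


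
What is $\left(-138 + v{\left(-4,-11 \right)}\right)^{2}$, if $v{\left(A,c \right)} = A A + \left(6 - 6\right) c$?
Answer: $14884$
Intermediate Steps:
$v{\left(A,c \right)} = A^{2}$ ($v{\left(A,c \right)} = A^{2} + 0 c = A^{2} + 0 = A^{2}$)
$\left(-138 + v{\left(-4,-11 \right)}\right)^{2} = \left(-138 + \left(-4\right)^{2}\right)^{2} = \left(-138 + 16\right)^{2} = \left(-122\right)^{2} = 14884$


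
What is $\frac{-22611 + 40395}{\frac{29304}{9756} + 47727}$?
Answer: $\frac{370728}{994987} \approx 0.3726$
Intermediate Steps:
$\frac{-22611 + 40395}{\frac{29304}{9756} + 47727} = \frac{17784}{29304 \cdot \frac{1}{9756} + 47727} = \frac{17784}{\frac{814}{271} + 47727} = \frac{17784}{\frac{12934831}{271}} = 17784 \cdot \frac{271}{12934831} = \frac{370728}{994987}$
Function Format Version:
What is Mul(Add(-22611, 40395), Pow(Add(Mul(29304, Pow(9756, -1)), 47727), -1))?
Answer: Rational(370728, 994987) ≈ 0.37260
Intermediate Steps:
Mul(Add(-22611, 40395), Pow(Add(Mul(29304, Pow(9756, -1)), 47727), -1)) = Mul(17784, Pow(Add(Mul(29304, Rational(1, 9756)), 47727), -1)) = Mul(17784, Pow(Add(Rational(814, 271), 47727), -1)) = Mul(17784, Pow(Rational(12934831, 271), -1)) = Mul(17784, Rational(271, 12934831)) = Rational(370728, 994987)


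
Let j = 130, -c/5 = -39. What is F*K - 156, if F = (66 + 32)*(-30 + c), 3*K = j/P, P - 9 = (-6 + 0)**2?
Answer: 138736/9 ≈ 15415.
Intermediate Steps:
c = 195 (c = -5*(-39) = 195)
P = 45 (P = 9 + (-6 + 0)**2 = 9 + (-6)**2 = 9 + 36 = 45)
K = 26/27 (K = (130/45)/3 = (130*(1/45))/3 = (1/3)*(26/9) = 26/27 ≈ 0.96296)
F = 16170 (F = (66 + 32)*(-30 + 195) = 98*165 = 16170)
F*K - 156 = 16170*(26/27) - 156 = 140140/9 - 156 = 138736/9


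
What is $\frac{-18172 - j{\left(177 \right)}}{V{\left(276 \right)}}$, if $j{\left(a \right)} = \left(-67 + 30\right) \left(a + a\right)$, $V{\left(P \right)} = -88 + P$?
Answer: $- \frac{2537}{94} \approx -26.989$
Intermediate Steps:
$j{\left(a \right)} = - 74 a$ ($j{\left(a \right)} = - 37 \cdot 2 a = - 74 a$)
$\frac{-18172 - j{\left(177 \right)}}{V{\left(276 \right)}} = \frac{-18172 - \left(-74\right) 177}{-88 + 276} = \frac{-18172 - -13098}{188} = \left(-18172 + 13098\right) \frac{1}{188} = \left(-5074\right) \frac{1}{188} = - \frac{2537}{94}$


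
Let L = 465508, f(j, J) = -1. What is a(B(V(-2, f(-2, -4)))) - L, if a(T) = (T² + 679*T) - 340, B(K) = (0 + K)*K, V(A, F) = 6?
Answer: -440108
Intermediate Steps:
B(K) = K² (B(K) = K*K = K²)
a(T) = -340 + T² + 679*T
a(B(V(-2, f(-2, -4)))) - L = (-340 + (6²)² + 679*6²) - 1*465508 = (-340 + 36² + 679*36) - 465508 = (-340 + 1296 + 24444) - 465508 = 25400 - 465508 = -440108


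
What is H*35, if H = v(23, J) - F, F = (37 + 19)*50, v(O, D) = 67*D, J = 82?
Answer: 94290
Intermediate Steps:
F = 2800 (F = 56*50 = 2800)
H = 2694 (H = 67*82 - 1*2800 = 5494 - 2800 = 2694)
H*35 = 2694*35 = 94290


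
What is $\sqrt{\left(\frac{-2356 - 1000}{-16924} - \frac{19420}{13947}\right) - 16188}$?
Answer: $\frac{i \sqrt{56373225298625204871}}{59009757} \approx 127.24 i$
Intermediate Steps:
$\sqrt{\left(\frac{-2356 - 1000}{-16924} - \frac{19420}{13947}\right) - 16188} = \sqrt{\left(\left(-3356\right) \left(- \frac{1}{16924}\right) - \frac{19420}{13947}\right) - 16188} = \sqrt{\left(\frac{839}{4231} - \frac{19420}{13947}\right) - 16188} = \sqrt{- \frac{70464487}{59009757} - 16188} = \sqrt{- \frac{955320410803}{59009757}} = \frac{i \sqrt{56373225298625204871}}{59009757}$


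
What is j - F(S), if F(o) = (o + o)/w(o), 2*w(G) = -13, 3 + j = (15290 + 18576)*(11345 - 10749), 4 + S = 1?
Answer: 262393717/13 ≈ 2.0184e+7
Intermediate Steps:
S = -3 (S = -4 + 1 = -3)
j = 20184133 (j = -3 + (15290 + 18576)*(11345 - 10749) = -3 + 33866*596 = -3 + 20184136 = 20184133)
w(G) = -13/2 (w(G) = (½)*(-13) = -13/2)
F(o) = -4*o/13 (F(o) = (o + o)/(-13/2) = (2*o)*(-2/13) = -4*o/13)
j - F(S) = 20184133 - (-4)*(-3)/13 = 20184133 - 1*12/13 = 20184133 - 12/13 = 262393717/13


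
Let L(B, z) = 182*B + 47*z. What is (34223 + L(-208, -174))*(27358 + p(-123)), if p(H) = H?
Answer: -321672585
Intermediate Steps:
L(B, z) = 47*z + 182*B
(34223 + L(-208, -174))*(27358 + p(-123)) = (34223 + (47*(-174) + 182*(-208)))*(27358 - 123) = (34223 + (-8178 - 37856))*27235 = (34223 - 46034)*27235 = -11811*27235 = -321672585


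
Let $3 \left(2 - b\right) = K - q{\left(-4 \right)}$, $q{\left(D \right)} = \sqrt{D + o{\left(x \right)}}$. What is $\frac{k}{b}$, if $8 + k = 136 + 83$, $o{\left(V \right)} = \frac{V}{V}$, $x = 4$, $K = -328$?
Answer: $\frac{211422}{111559} - \frac{633 i \sqrt{3}}{111559} \approx 1.8952 - 0.0098279 i$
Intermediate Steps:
$o{\left(V \right)} = 1$
$q{\left(D \right)} = \sqrt{1 + D}$ ($q{\left(D \right)} = \sqrt{D + 1} = \sqrt{1 + D}$)
$k = 211$ ($k = -8 + \left(136 + 83\right) = -8 + 219 = 211$)
$b = \frac{334}{3} + \frac{i \sqrt{3}}{3}$ ($b = 2 - \frac{-328 - \sqrt{1 - 4}}{3} = 2 - \frac{-328 - \sqrt{-3}}{3} = 2 - \frac{-328 - i \sqrt{3}}{3} = 2 + \left(\frac{328}{3} + \frac{i \sqrt{3}}{3}\right) = \frac{334}{3} + \frac{i \sqrt{3}}{3} \approx 111.33 + 0.57735 i$)
$\frac{k}{b} = \frac{211}{\frac{334}{3} + \frac{i \sqrt{3}}{3}}$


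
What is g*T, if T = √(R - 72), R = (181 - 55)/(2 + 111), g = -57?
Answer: -171*I*√100570/113 ≈ -479.9*I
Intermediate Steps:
R = 126/113 ≈ 1.1150
T = 3*I*√100570/113 (T = √(126/113 - 72) = √(-8010/113) = 3*I*√100570/113 ≈ 8.4193*I)
g*T = -171*I*√100570/113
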